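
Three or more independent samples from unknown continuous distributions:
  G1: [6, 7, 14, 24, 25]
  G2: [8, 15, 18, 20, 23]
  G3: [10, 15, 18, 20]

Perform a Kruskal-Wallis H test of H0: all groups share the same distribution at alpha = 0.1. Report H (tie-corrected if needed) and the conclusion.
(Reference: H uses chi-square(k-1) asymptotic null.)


Step 1: Combine all N = 14 observations and assign midranks.
sorted (value, group, rank): (6,G1,1), (7,G1,2), (8,G2,3), (10,G3,4), (14,G1,5), (15,G2,6.5), (15,G3,6.5), (18,G2,8.5), (18,G3,8.5), (20,G2,10.5), (20,G3,10.5), (23,G2,12), (24,G1,13), (25,G1,14)
Step 2: Sum ranks within each group.
R_1 = 35 (n_1 = 5)
R_2 = 40.5 (n_2 = 5)
R_3 = 29.5 (n_3 = 4)
Step 3: H = 12/(N(N+1)) * sum(R_i^2/n_i) - 3(N+1)
     = 12/(14*15) * (35^2/5 + 40.5^2/5 + 29.5^2/4) - 3*15
     = 0.057143 * 790.612 - 45
     = 0.177857.
Step 4: Ties present; correction factor C = 1 - 18/(14^3 - 14) = 0.993407. Corrected H = 0.177857 / 0.993407 = 0.179038.
Step 5: Under H0, H ~ chi^2(2); p-value = 0.914371.
Step 6: alpha = 0.1. fail to reject H0.

H = 0.1790, df = 2, p = 0.914371, fail to reject H0.


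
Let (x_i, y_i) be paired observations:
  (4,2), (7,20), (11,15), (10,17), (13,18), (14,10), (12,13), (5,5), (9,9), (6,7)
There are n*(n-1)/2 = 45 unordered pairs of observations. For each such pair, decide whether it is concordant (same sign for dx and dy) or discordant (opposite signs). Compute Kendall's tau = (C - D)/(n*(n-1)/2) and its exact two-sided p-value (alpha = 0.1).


Step 1: Enumerate the 45 unordered pairs (i,j) with i<j and classify each by sign(x_j-x_i) * sign(y_j-y_i).
  (1,2):dx=+3,dy=+18->C; (1,3):dx=+7,dy=+13->C; (1,4):dx=+6,dy=+15->C; (1,5):dx=+9,dy=+16->C
  (1,6):dx=+10,dy=+8->C; (1,7):dx=+8,dy=+11->C; (1,8):dx=+1,dy=+3->C; (1,9):dx=+5,dy=+7->C
  (1,10):dx=+2,dy=+5->C; (2,3):dx=+4,dy=-5->D; (2,4):dx=+3,dy=-3->D; (2,5):dx=+6,dy=-2->D
  (2,6):dx=+7,dy=-10->D; (2,7):dx=+5,dy=-7->D; (2,8):dx=-2,dy=-15->C; (2,9):dx=+2,dy=-11->D
  (2,10):dx=-1,dy=-13->C; (3,4):dx=-1,dy=+2->D; (3,5):dx=+2,dy=+3->C; (3,6):dx=+3,dy=-5->D
  (3,7):dx=+1,dy=-2->D; (3,8):dx=-6,dy=-10->C; (3,9):dx=-2,dy=-6->C; (3,10):dx=-5,dy=-8->C
  (4,5):dx=+3,dy=+1->C; (4,6):dx=+4,dy=-7->D; (4,7):dx=+2,dy=-4->D; (4,8):dx=-5,dy=-12->C
  (4,9):dx=-1,dy=-8->C; (4,10):dx=-4,dy=-10->C; (5,6):dx=+1,dy=-8->D; (5,7):dx=-1,dy=-5->C
  (5,8):dx=-8,dy=-13->C; (5,9):dx=-4,dy=-9->C; (5,10):dx=-7,dy=-11->C; (6,7):dx=-2,dy=+3->D
  (6,8):dx=-9,dy=-5->C; (6,9):dx=-5,dy=-1->C; (6,10):dx=-8,dy=-3->C; (7,8):dx=-7,dy=-8->C
  (7,9):dx=-3,dy=-4->C; (7,10):dx=-6,dy=-6->C; (8,9):dx=+4,dy=+4->C; (8,10):dx=+1,dy=+2->C
  (9,10):dx=-3,dy=-2->C
Step 2: C = 32, D = 13, total pairs = 45.
Step 3: tau = (C - D)/(n(n-1)/2) = (32 - 13)/45 = 0.422222.
Step 4: Exact two-sided p-value (enumerate n! = 3628800 permutations of y under H0): p = 0.108313.
Step 5: alpha = 0.1. fail to reject H0.

tau_b = 0.4222 (C=32, D=13), p = 0.108313, fail to reject H0.


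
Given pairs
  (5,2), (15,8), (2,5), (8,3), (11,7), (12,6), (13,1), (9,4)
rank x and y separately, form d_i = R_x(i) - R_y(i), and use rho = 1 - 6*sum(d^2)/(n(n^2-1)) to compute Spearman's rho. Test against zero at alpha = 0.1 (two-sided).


Step 1: Rank x and y separately (midranks; no ties here).
rank(x): 5->2, 15->8, 2->1, 8->3, 11->5, 12->6, 13->7, 9->4
rank(y): 2->2, 8->8, 5->5, 3->3, 7->7, 6->6, 1->1, 4->4
Step 2: d_i = R_x(i) - R_y(i); compute d_i^2.
  (2-2)^2=0, (8-8)^2=0, (1-5)^2=16, (3-3)^2=0, (5-7)^2=4, (6-6)^2=0, (7-1)^2=36, (4-4)^2=0
sum(d^2) = 56.
Step 3: rho = 1 - 6*56 / (8*(8^2 - 1)) = 1 - 336/504 = 0.333333.
Step 4: Under H0, t = rho * sqrt((n-2)/(1-rho^2)) = 0.8660 ~ t(6).
Step 5: Two-sided p-value from the t-distribution with 6 df = 0.419753.
Step 6: alpha = 0.1. fail to reject H0.

rho = 0.3333, p = 0.419753, fail to reject H0 at alpha = 0.1.


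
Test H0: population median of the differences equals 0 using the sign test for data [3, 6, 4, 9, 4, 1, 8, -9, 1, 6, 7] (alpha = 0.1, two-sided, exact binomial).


Step 1: Discard zero differences. Original n = 11; n_eff = number of nonzero differences = 11.
Nonzero differences (with sign): +3, +6, +4, +9, +4, +1, +8, -9, +1, +6, +7
Step 2: Count signs: positive = 10, negative = 1.
Step 3: Under H0: P(positive) = 0.5, so the number of positives S ~ Bin(11, 0.5).
Step 4: Two-sided exact p-value = sum of Bin(11,0.5) probabilities at or below the observed probability = 0.011719.
Step 5: alpha = 0.1. reject H0.

n_eff = 11, pos = 10, neg = 1, p = 0.011719, reject H0.


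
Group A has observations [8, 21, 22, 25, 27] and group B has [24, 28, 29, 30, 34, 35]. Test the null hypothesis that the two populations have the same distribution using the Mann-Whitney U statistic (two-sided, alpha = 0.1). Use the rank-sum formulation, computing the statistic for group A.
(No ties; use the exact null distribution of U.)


Step 1: Combine and sort all 11 observations; assign midranks.
sorted (value, group): (8,X), (21,X), (22,X), (24,Y), (25,X), (27,X), (28,Y), (29,Y), (30,Y), (34,Y), (35,Y)
ranks: 8->1, 21->2, 22->3, 24->4, 25->5, 27->6, 28->7, 29->8, 30->9, 34->10, 35->11
Step 2: Rank sum for X: R1 = 1 + 2 + 3 + 5 + 6 = 17.
Step 3: U_X = R1 - n1(n1+1)/2 = 17 - 5*6/2 = 17 - 15 = 2.
       U_Y = n1*n2 - U_X = 30 - 2 = 28.
Step 4: No ties, so the exact null distribution of U (based on enumerating the C(11,5) = 462 equally likely rank assignments) gives the two-sided p-value.
Step 5: p-value = 0.017316; compare to alpha = 0.1. reject H0.

U_X = 2, p = 0.017316, reject H0 at alpha = 0.1.


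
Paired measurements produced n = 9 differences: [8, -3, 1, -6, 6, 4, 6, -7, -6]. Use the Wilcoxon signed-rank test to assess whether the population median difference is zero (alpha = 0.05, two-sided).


Step 1: Drop any zero differences (none here) and take |d_i|.
|d| = [8, 3, 1, 6, 6, 4, 6, 7, 6]
Step 2: Midrank |d_i| (ties get averaged ranks).
ranks: |8|->9, |3|->2, |1|->1, |6|->5.5, |6|->5.5, |4|->3, |6|->5.5, |7|->8, |6|->5.5
Step 3: Attach original signs; sum ranks with positive sign and with negative sign.
W+ = 9 + 1 + 5.5 + 3 + 5.5 = 24
W- = 2 + 5.5 + 8 + 5.5 = 21
(Check: W+ + W- = 45 should equal n(n+1)/2 = 45.)
Step 4: Test statistic W = min(W+, W-) = 21.
Step 5: Ties in |d|, so use the tie-corrected normal approximation.
        E[W] = n(n+1)/4 = 9*10/4 = 22.5.
        Tie groups: |d|=6 (t=4); sum(t^3 - t) = 60.
        Var[W] = n(n+1)(2n+1)/24 - sum(t^3-t)/48 = 1710/24 - 60/48 = 70.
        z = (W - E[W]) / sqrt(Var[W]) = (21 - 22.5) / 8.3666 = -0.1793.
        Two-sided p = 2*Phi(z) = 0.857714.
Step 6: alpha = 0.05. fail to reject H0.

W+ = 24, W- = 21, W = min = 21, p = 0.857714, fail to reject H0.


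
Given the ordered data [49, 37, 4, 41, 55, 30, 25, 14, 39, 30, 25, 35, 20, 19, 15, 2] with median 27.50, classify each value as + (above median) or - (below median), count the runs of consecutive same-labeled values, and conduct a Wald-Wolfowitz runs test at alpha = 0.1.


Step 1: Compute median = 27.50; label A = above, B = below.
Labels in order: AABAAABBAABABBBB  (n_A = 8, n_B = 8)
Step 2: Count runs R = 8.
Step 3: Under H0 (random ordering), E[R] = 2*n_A*n_B/(n_A+n_B) + 1 = 2*8*8/16 + 1 = 9.0000.
        Var[R] = 2*n_A*n_B*(2*n_A*n_B - n_A - n_B) / ((n_A+n_B)^2 * (n_A+n_B-1)) = 14336/3840 = 3.7333.
        SD[R] = 1.9322.
Step 4: Continuity-corrected z = (R + 0.5 - E[R]) / SD[R] = (8 + 0.5 - 9.0000) / 1.9322 = -0.2588.
Step 5: Two-sided p-value via normal approximation = 2*(1 - Phi(|z|)) = 0.795809.
Step 6: alpha = 0.1. fail to reject H0.

R = 8, z = -0.2588, p = 0.795809, fail to reject H0.


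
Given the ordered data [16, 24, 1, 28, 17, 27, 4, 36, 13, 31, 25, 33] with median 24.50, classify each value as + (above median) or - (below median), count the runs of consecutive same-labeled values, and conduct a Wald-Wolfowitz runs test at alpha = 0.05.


Step 1: Compute median = 24.50; label A = above, B = below.
Labels in order: BBBABABABAAA  (n_A = 6, n_B = 6)
Step 2: Count runs R = 8.
Step 3: Under H0 (random ordering), E[R] = 2*n_A*n_B/(n_A+n_B) + 1 = 2*6*6/12 + 1 = 7.0000.
        Var[R] = 2*n_A*n_B*(2*n_A*n_B - n_A - n_B) / ((n_A+n_B)^2 * (n_A+n_B-1)) = 4320/1584 = 2.7273.
        SD[R] = 1.6514.
Step 4: Continuity-corrected z = (R - 0.5 - E[R]) / SD[R] = (8 - 0.5 - 7.0000) / 1.6514 = 0.3028.
Step 5: Two-sided p-value via normal approximation = 2*(1 - Phi(|z|)) = 0.762069.
Step 6: alpha = 0.05. fail to reject H0.

R = 8, z = 0.3028, p = 0.762069, fail to reject H0.


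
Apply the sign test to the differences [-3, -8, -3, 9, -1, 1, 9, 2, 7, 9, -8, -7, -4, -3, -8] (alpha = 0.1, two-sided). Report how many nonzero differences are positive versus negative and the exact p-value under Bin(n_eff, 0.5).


Step 1: Discard zero differences. Original n = 15; n_eff = number of nonzero differences = 15.
Nonzero differences (with sign): -3, -8, -3, +9, -1, +1, +9, +2, +7, +9, -8, -7, -4, -3, -8
Step 2: Count signs: positive = 6, negative = 9.
Step 3: Under H0: P(positive) = 0.5, so the number of positives S ~ Bin(15, 0.5).
Step 4: Two-sided exact p-value = sum of Bin(15,0.5) probabilities at or below the observed probability = 0.607239.
Step 5: alpha = 0.1. fail to reject H0.

n_eff = 15, pos = 6, neg = 9, p = 0.607239, fail to reject H0.


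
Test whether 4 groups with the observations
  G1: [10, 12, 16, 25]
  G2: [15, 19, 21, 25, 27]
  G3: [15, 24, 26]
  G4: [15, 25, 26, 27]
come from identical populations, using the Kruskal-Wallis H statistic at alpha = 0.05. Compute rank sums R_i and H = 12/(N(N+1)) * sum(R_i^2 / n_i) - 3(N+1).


Step 1: Combine all N = 16 observations and assign midranks.
sorted (value, group, rank): (10,G1,1), (12,G1,2), (15,G2,4), (15,G3,4), (15,G4,4), (16,G1,6), (19,G2,7), (21,G2,8), (24,G3,9), (25,G1,11), (25,G2,11), (25,G4,11), (26,G3,13.5), (26,G4,13.5), (27,G2,15.5), (27,G4,15.5)
Step 2: Sum ranks within each group.
R_1 = 20 (n_1 = 4)
R_2 = 45.5 (n_2 = 5)
R_3 = 26.5 (n_3 = 3)
R_4 = 44 (n_4 = 4)
Step 3: H = 12/(N(N+1)) * sum(R_i^2/n_i) - 3(N+1)
     = 12/(16*17) * (20^2/4 + 45.5^2/5 + 26.5^2/3 + 44^2/4) - 3*17
     = 0.044118 * 1232.13 - 51
     = 3.358824.
Step 4: Ties present; correction factor C = 1 - 60/(16^3 - 16) = 0.985294. Corrected H = 3.358824 / 0.985294 = 3.408955.
Step 5: Under H0, H ~ chi^2(3); p-value = 0.332764.
Step 6: alpha = 0.05. fail to reject H0.

H = 3.4090, df = 3, p = 0.332764, fail to reject H0.


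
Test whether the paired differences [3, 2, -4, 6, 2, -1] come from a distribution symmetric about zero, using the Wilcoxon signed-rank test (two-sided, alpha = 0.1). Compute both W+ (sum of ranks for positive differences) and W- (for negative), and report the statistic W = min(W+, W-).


Step 1: Drop any zero differences (none here) and take |d_i|.
|d| = [3, 2, 4, 6, 2, 1]
Step 2: Midrank |d_i| (ties get averaged ranks).
ranks: |3|->4, |2|->2.5, |4|->5, |6|->6, |2|->2.5, |1|->1
Step 3: Attach original signs; sum ranks with positive sign and with negative sign.
W+ = 4 + 2.5 + 6 + 2.5 = 15
W- = 5 + 1 = 6
(Check: W+ + W- = 21 should equal n(n+1)/2 = 21.)
Step 4: Test statistic W = min(W+, W-) = 6.
Step 5: Ties in |d|, so use the tie-corrected normal approximation.
        E[W] = n(n+1)/4 = 6*7/4 = 10.5.
        Tie groups: |d|=2 (t=2); sum(t^3 - t) = 6.
        Var[W] = n(n+1)(2n+1)/24 - sum(t^3-t)/48 = 546/24 - 6/48 = 22.625.
        z = (W - E[W]) / sqrt(Var[W]) = (6 - 10.5) / 4.7566 = -0.9461.
        Two-sided p = 2*Phi(z) = 0.344118.
Step 6: alpha = 0.1. fail to reject H0.

W+ = 15, W- = 6, W = min = 6, p = 0.344118, fail to reject H0.


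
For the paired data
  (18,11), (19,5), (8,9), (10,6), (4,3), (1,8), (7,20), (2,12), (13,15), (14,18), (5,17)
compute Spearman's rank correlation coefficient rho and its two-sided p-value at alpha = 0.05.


Step 1: Rank x and y separately (midranks; no ties here).
rank(x): 18->10, 19->11, 8->6, 10->7, 4->3, 1->1, 7->5, 2->2, 13->8, 14->9, 5->4
rank(y): 11->6, 5->2, 9->5, 6->3, 3->1, 8->4, 20->11, 12->7, 15->8, 18->10, 17->9
Step 2: d_i = R_x(i) - R_y(i); compute d_i^2.
  (10-6)^2=16, (11-2)^2=81, (6-5)^2=1, (7-3)^2=16, (3-1)^2=4, (1-4)^2=9, (5-11)^2=36, (2-7)^2=25, (8-8)^2=0, (9-10)^2=1, (4-9)^2=25
sum(d^2) = 214.
Step 3: rho = 1 - 6*214 / (11*(11^2 - 1)) = 1 - 1284/1320 = 0.027273.
Step 4: Under H0, t = rho * sqrt((n-2)/(1-rho^2)) = 0.0818 ~ t(9).
Step 5: Two-sided p-value from the t-distribution with 9 df = 0.936558.
Step 6: alpha = 0.05. fail to reject H0.

rho = 0.0273, p = 0.936558, fail to reject H0 at alpha = 0.05.


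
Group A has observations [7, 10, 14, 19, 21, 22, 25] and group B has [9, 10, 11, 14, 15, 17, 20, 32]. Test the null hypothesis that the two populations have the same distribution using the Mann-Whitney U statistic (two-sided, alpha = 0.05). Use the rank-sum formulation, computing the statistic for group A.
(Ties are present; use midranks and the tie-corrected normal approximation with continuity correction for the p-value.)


Step 1: Combine and sort all 15 observations; assign midranks.
sorted (value, group): (7,X), (9,Y), (10,X), (10,Y), (11,Y), (14,X), (14,Y), (15,Y), (17,Y), (19,X), (20,Y), (21,X), (22,X), (25,X), (32,Y)
ranks: 7->1, 9->2, 10->3.5, 10->3.5, 11->5, 14->6.5, 14->6.5, 15->8, 17->9, 19->10, 20->11, 21->12, 22->13, 25->14, 32->15
Step 2: Rank sum for X: R1 = 1 + 3.5 + 6.5 + 10 + 12 + 13 + 14 = 60.
Step 3: U_X = R1 - n1(n1+1)/2 = 60 - 7*8/2 = 60 - 28 = 32.
       U_Y = n1*n2 - U_X = 56 - 32 = 24.
Step 4: Ties are present, so use the tie-corrected normal approximation (with continuity correction) for the p-value.
Step 5: p-value = 0.684910; compare to alpha = 0.05. fail to reject H0.

U_X = 32, p = 0.684910, fail to reject H0 at alpha = 0.05.


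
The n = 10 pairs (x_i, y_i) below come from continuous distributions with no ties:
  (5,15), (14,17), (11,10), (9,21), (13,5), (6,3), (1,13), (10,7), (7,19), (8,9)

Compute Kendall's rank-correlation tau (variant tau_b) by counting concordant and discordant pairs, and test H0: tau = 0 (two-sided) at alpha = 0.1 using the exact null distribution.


Step 1: Enumerate the 45 unordered pairs (i,j) with i<j and classify each by sign(x_j-x_i) * sign(y_j-y_i).
  (1,2):dx=+9,dy=+2->C; (1,3):dx=+6,dy=-5->D; (1,4):dx=+4,dy=+6->C; (1,5):dx=+8,dy=-10->D
  (1,6):dx=+1,dy=-12->D; (1,7):dx=-4,dy=-2->C; (1,8):dx=+5,dy=-8->D; (1,9):dx=+2,dy=+4->C
  (1,10):dx=+3,dy=-6->D; (2,3):dx=-3,dy=-7->C; (2,4):dx=-5,dy=+4->D; (2,5):dx=-1,dy=-12->C
  (2,6):dx=-8,dy=-14->C; (2,7):dx=-13,dy=-4->C; (2,8):dx=-4,dy=-10->C; (2,9):dx=-7,dy=+2->D
  (2,10):dx=-6,dy=-8->C; (3,4):dx=-2,dy=+11->D; (3,5):dx=+2,dy=-5->D; (3,6):dx=-5,dy=-7->C
  (3,7):dx=-10,dy=+3->D; (3,8):dx=-1,dy=-3->C; (3,9):dx=-4,dy=+9->D; (3,10):dx=-3,dy=-1->C
  (4,5):dx=+4,dy=-16->D; (4,6):dx=-3,dy=-18->C; (4,7):dx=-8,dy=-8->C; (4,8):dx=+1,dy=-14->D
  (4,9):dx=-2,dy=-2->C; (4,10):dx=-1,dy=-12->C; (5,6):dx=-7,dy=-2->C; (5,7):dx=-12,dy=+8->D
  (5,8):dx=-3,dy=+2->D; (5,9):dx=-6,dy=+14->D; (5,10):dx=-5,dy=+4->D; (6,7):dx=-5,dy=+10->D
  (6,8):dx=+4,dy=+4->C; (6,9):dx=+1,dy=+16->C; (6,10):dx=+2,dy=+6->C; (7,8):dx=+9,dy=-6->D
  (7,9):dx=+6,dy=+6->C; (7,10):dx=+7,dy=-4->D; (8,9):dx=-3,dy=+12->D; (8,10):dx=-2,dy=+2->D
  (9,10):dx=+1,dy=-10->D
Step 2: C = 22, D = 23, total pairs = 45.
Step 3: tau = (C - D)/(n(n-1)/2) = (22 - 23)/45 = -0.022222.
Step 4: Exact two-sided p-value (enumerate n! = 3628800 permutations of y under H0): p = 1.000000.
Step 5: alpha = 0.1. fail to reject H0.

tau_b = -0.0222 (C=22, D=23), p = 1.000000, fail to reject H0.


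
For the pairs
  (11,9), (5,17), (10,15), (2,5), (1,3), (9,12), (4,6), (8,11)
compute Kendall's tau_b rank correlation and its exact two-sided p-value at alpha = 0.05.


Step 1: Enumerate the 28 unordered pairs (i,j) with i<j and classify each by sign(x_j-x_i) * sign(y_j-y_i).
  (1,2):dx=-6,dy=+8->D; (1,3):dx=-1,dy=+6->D; (1,4):dx=-9,dy=-4->C; (1,5):dx=-10,dy=-6->C
  (1,6):dx=-2,dy=+3->D; (1,7):dx=-7,dy=-3->C; (1,8):dx=-3,dy=+2->D; (2,3):dx=+5,dy=-2->D
  (2,4):dx=-3,dy=-12->C; (2,5):dx=-4,dy=-14->C; (2,6):dx=+4,dy=-5->D; (2,7):dx=-1,dy=-11->C
  (2,8):dx=+3,dy=-6->D; (3,4):dx=-8,dy=-10->C; (3,5):dx=-9,dy=-12->C; (3,6):dx=-1,dy=-3->C
  (3,7):dx=-6,dy=-9->C; (3,8):dx=-2,dy=-4->C; (4,5):dx=-1,dy=-2->C; (4,6):dx=+7,dy=+7->C
  (4,7):dx=+2,dy=+1->C; (4,8):dx=+6,dy=+6->C; (5,6):dx=+8,dy=+9->C; (5,7):dx=+3,dy=+3->C
  (5,8):dx=+7,dy=+8->C; (6,7):dx=-5,dy=-6->C; (6,8):dx=-1,dy=-1->C; (7,8):dx=+4,dy=+5->C
Step 2: C = 21, D = 7, total pairs = 28.
Step 3: tau = (C - D)/(n(n-1)/2) = (21 - 7)/28 = 0.500000.
Step 4: Exact two-sided p-value (enumerate n! = 40320 permutations of y under H0): p = 0.108681.
Step 5: alpha = 0.05. fail to reject H0.

tau_b = 0.5000 (C=21, D=7), p = 0.108681, fail to reject H0.


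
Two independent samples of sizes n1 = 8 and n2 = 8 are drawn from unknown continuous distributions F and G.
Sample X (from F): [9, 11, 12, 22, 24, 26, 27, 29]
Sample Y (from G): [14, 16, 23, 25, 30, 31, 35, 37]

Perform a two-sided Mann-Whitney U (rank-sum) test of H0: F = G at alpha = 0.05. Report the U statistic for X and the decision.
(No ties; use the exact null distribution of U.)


Step 1: Combine and sort all 16 observations; assign midranks.
sorted (value, group): (9,X), (11,X), (12,X), (14,Y), (16,Y), (22,X), (23,Y), (24,X), (25,Y), (26,X), (27,X), (29,X), (30,Y), (31,Y), (35,Y), (37,Y)
ranks: 9->1, 11->2, 12->3, 14->4, 16->5, 22->6, 23->7, 24->8, 25->9, 26->10, 27->11, 29->12, 30->13, 31->14, 35->15, 37->16
Step 2: Rank sum for X: R1 = 1 + 2 + 3 + 6 + 8 + 10 + 11 + 12 = 53.
Step 3: U_X = R1 - n1(n1+1)/2 = 53 - 8*9/2 = 53 - 36 = 17.
       U_Y = n1*n2 - U_X = 64 - 17 = 47.
Step 4: No ties, so the exact null distribution of U (based on enumerating the C(16,8) = 12870 equally likely rank assignments) gives the two-sided p-value.
Step 5: p-value = 0.130381; compare to alpha = 0.05. fail to reject H0.

U_X = 17, p = 0.130381, fail to reject H0 at alpha = 0.05.


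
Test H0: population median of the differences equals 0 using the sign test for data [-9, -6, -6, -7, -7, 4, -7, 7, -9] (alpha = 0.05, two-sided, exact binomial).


Step 1: Discard zero differences. Original n = 9; n_eff = number of nonzero differences = 9.
Nonzero differences (with sign): -9, -6, -6, -7, -7, +4, -7, +7, -9
Step 2: Count signs: positive = 2, negative = 7.
Step 3: Under H0: P(positive) = 0.5, so the number of positives S ~ Bin(9, 0.5).
Step 4: Two-sided exact p-value = sum of Bin(9,0.5) probabilities at or below the observed probability = 0.179688.
Step 5: alpha = 0.05. fail to reject H0.

n_eff = 9, pos = 2, neg = 7, p = 0.179688, fail to reject H0.


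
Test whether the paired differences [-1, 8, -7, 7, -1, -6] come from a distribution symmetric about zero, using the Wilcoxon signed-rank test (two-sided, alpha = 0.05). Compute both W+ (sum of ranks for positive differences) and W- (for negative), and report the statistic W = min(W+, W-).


Step 1: Drop any zero differences (none here) and take |d_i|.
|d| = [1, 8, 7, 7, 1, 6]
Step 2: Midrank |d_i| (ties get averaged ranks).
ranks: |1|->1.5, |8|->6, |7|->4.5, |7|->4.5, |1|->1.5, |6|->3
Step 3: Attach original signs; sum ranks with positive sign and with negative sign.
W+ = 6 + 4.5 = 10.5
W- = 1.5 + 4.5 + 1.5 + 3 = 10.5
(Check: W+ + W- = 21 should equal n(n+1)/2 = 21.)
Step 4: Test statistic W = min(W+, W-) = 10.5.
Step 5: Ties in |d|, so use the tie-corrected normal approximation.
        E[W] = n(n+1)/4 = 6*7/4 = 10.5.
        Tie groups: |d|=1 (t=2), |d|=7 (t=2); sum(t^3 - t) = 12.
        Var[W] = n(n+1)(2n+1)/24 - sum(t^3-t)/48 = 546/24 - 12/48 = 22.5.
        z = (W - E[W]) / sqrt(Var[W]) = (10.5 - 10.5) / 4.7434 = 0.0000.
        Two-sided p = 2*Phi(z) = 1.000000.
Step 6: alpha = 0.05. fail to reject H0.

W+ = 10.5, W- = 10.5, W = min = 10.5, p = 1.000000, fail to reject H0.


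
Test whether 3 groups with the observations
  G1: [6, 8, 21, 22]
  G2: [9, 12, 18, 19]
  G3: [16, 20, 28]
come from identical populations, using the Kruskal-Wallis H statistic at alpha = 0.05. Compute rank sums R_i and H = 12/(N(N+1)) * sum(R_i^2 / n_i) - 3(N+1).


Step 1: Combine all N = 11 observations and assign midranks.
sorted (value, group, rank): (6,G1,1), (8,G1,2), (9,G2,3), (12,G2,4), (16,G3,5), (18,G2,6), (19,G2,7), (20,G3,8), (21,G1,9), (22,G1,10), (28,G3,11)
Step 2: Sum ranks within each group.
R_1 = 22 (n_1 = 4)
R_2 = 20 (n_2 = 4)
R_3 = 24 (n_3 = 3)
Step 3: H = 12/(N(N+1)) * sum(R_i^2/n_i) - 3(N+1)
     = 12/(11*12) * (22^2/4 + 20^2/4 + 24^2/3) - 3*12
     = 0.090909 * 413 - 36
     = 1.545455.
Step 4: No ties, so H is used without correction.
Step 5: Under H0, H ~ chi^2(2); p-value = 0.461752.
Step 6: alpha = 0.05. fail to reject H0.

H = 1.5455, df = 2, p = 0.461752, fail to reject H0.


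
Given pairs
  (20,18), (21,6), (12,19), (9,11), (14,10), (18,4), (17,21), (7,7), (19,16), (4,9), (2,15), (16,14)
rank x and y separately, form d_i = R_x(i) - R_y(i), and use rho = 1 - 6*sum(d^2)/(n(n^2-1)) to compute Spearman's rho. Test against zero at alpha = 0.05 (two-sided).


Step 1: Rank x and y separately (midranks; no ties here).
rank(x): 20->11, 21->12, 12->5, 9->4, 14->6, 18->9, 17->8, 7->3, 19->10, 4->2, 2->1, 16->7
rank(y): 18->10, 6->2, 19->11, 11->6, 10->5, 4->1, 21->12, 7->3, 16->9, 9->4, 15->8, 14->7
Step 2: d_i = R_x(i) - R_y(i); compute d_i^2.
  (11-10)^2=1, (12-2)^2=100, (5-11)^2=36, (4-6)^2=4, (6-5)^2=1, (9-1)^2=64, (8-12)^2=16, (3-3)^2=0, (10-9)^2=1, (2-4)^2=4, (1-8)^2=49, (7-7)^2=0
sum(d^2) = 276.
Step 3: rho = 1 - 6*276 / (12*(12^2 - 1)) = 1 - 1656/1716 = 0.034965.
Step 4: Under H0, t = rho * sqrt((n-2)/(1-rho^2)) = 0.1106 ~ t(10).
Step 5: Two-sided p-value from the t-distribution with 10 df = 0.914093.
Step 6: alpha = 0.05. fail to reject H0.

rho = 0.0350, p = 0.914093, fail to reject H0 at alpha = 0.05.


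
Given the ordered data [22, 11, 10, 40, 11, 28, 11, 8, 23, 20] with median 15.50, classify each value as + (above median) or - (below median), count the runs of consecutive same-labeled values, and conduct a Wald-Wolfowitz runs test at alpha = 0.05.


Step 1: Compute median = 15.50; label A = above, B = below.
Labels in order: ABBABABBAA  (n_A = 5, n_B = 5)
Step 2: Count runs R = 7.
Step 3: Under H0 (random ordering), E[R] = 2*n_A*n_B/(n_A+n_B) + 1 = 2*5*5/10 + 1 = 6.0000.
        Var[R] = 2*n_A*n_B*(2*n_A*n_B - n_A - n_B) / ((n_A+n_B)^2 * (n_A+n_B-1)) = 2000/900 = 2.2222.
        SD[R] = 1.4907.
Step 4: Continuity-corrected z = (R - 0.5 - E[R]) / SD[R] = (7 - 0.5 - 6.0000) / 1.4907 = 0.3354.
Step 5: Two-sided p-value via normal approximation = 2*(1 - Phi(|z|)) = 0.737316.
Step 6: alpha = 0.05. fail to reject H0.

R = 7, z = 0.3354, p = 0.737316, fail to reject H0.


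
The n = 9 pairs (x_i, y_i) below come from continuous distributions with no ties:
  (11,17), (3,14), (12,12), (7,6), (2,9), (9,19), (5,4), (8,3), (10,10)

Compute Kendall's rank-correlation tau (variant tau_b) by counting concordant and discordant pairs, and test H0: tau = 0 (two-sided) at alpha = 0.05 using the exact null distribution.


Step 1: Enumerate the 36 unordered pairs (i,j) with i<j and classify each by sign(x_j-x_i) * sign(y_j-y_i).
  (1,2):dx=-8,dy=-3->C; (1,3):dx=+1,dy=-5->D; (1,4):dx=-4,dy=-11->C; (1,5):dx=-9,dy=-8->C
  (1,6):dx=-2,dy=+2->D; (1,7):dx=-6,dy=-13->C; (1,8):dx=-3,dy=-14->C; (1,9):dx=-1,dy=-7->C
  (2,3):dx=+9,dy=-2->D; (2,4):dx=+4,dy=-8->D; (2,5):dx=-1,dy=-5->C; (2,6):dx=+6,dy=+5->C
  (2,7):dx=+2,dy=-10->D; (2,8):dx=+5,dy=-11->D; (2,9):dx=+7,dy=-4->D; (3,4):dx=-5,dy=-6->C
  (3,5):dx=-10,dy=-3->C; (3,6):dx=-3,dy=+7->D; (3,7):dx=-7,dy=-8->C; (3,8):dx=-4,dy=-9->C
  (3,9):dx=-2,dy=-2->C; (4,5):dx=-5,dy=+3->D; (4,6):dx=+2,dy=+13->C; (4,7):dx=-2,dy=-2->C
  (4,8):dx=+1,dy=-3->D; (4,9):dx=+3,dy=+4->C; (5,6):dx=+7,dy=+10->C; (5,7):dx=+3,dy=-5->D
  (5,8):dx=+6,dy=-6->D; (5,9):dx=+8,dy=+1->C; (6,7):dx=-4,dy=-15->C; (6,8):dx=-1,dy=-16->C
  (6,9):dx=+1,dy=-9->D; (7,8):dx=+3,dy=-1->D; (7,9):dx=+5,dy=+6->C; (8,9):dx=+2,dy=+7->C
Step 2: C = 22, D = 14, total pairs = 36.
Step 3: tau = (C - D)/(n(n-1)/2) = (22 - 14)/36 = 0.222222.
Step 4: Exact two-sided p-value (enumerate n! = 362880 permutations of y under H0): p = 0.476709.
Step 5: alpha = 0.05. fail to reject H0.

tau_b = 0.2222 (C=22, D=14), p = 0.476709, fail to reject H0.


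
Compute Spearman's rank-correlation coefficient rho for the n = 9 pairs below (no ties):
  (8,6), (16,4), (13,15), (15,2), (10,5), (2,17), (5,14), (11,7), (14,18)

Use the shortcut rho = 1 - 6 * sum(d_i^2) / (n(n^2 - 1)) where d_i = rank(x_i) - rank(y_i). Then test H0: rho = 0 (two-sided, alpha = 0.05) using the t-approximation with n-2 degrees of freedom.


Step 1: Rank x and y separately (midranks; no ties here).
rank(x): 8->3, 16->9, 13->6, 15->8, 10->4, 2->1, 5->2, 11->5, 14->7
rank(y): 6->4, 4->2, 15->7, 2->1, 5->3, 17->8, 14->6, 7->5, 18->9
Step 2: d_i = R_x(i) - R_y(i); compute d_i^2.
  (3-4)^2=1, (9-2)^2=49, (6-7)^2=1, (8-1)^2=49, (4-3)^2=1, (1-8)^2=49, (2-6)^2=16, (5-5)^2=0, (7-9)^2=4
sum(d^2) = 170.
Step 3: rho = 1 - 6*170 / (9*(9^2 - 1)) = 1 - 1020/720 = -0.416667.
Step 4: Under H0, t = rho * sqrt((n-2)/(1-rho^2)) = -1.2127 ~ t(7).
Step 5: Two-sided p-value from the t-distribution with 7 df = 0.264586.
Step 6: alpha = 0.05. fail to reject H0.

rho = -0.4167, p = 0.264586, fail to reject H0 at alpha = 0.05.


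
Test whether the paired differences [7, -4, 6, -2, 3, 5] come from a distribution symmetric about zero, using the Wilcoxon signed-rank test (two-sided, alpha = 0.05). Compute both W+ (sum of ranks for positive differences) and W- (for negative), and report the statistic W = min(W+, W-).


Step 1: Drop any zero differences (none here) and take |d_i|.
|d| = [7, 4, 6, 2, 3, 5]
Step 2: Midrank |d_i| (ties get averaged ranks).
ranks: |7|->6, |4|->3, |6|->5, |2|->1, |3|->2, |5|->4
Step 3: Attach original signs; sum ranks with positive sign and with negative sign.
W+ = 6 + 5 + 2 + 4 = 17
W- = 3 + 1 = 4
(Check: W+ + W- = 21 should equal n(n+1)/2 = 21.)
Step 4: Test statistic W = min(W+, W-) = 4.
Step 5: No ties, so the exact null distribution over the 2^6 = 64 sign assignments gives the two-sided p-value = 0.218750.
Step 6: alpha = 0.05. fail to reject H0.

W+ = 17, W- = 4, W = min = 4, p = 0.218750, fail to reject H0.


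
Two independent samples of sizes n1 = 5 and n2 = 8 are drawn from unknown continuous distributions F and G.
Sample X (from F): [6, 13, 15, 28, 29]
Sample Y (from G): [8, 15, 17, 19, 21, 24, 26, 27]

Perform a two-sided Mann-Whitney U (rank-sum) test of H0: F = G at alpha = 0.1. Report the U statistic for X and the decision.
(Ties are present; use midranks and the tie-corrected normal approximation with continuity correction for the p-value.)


Step 1: Combine and sort all 13 observations; assign midranks.
sorted (value, group): (6,X), (8,Y), (13,X), (15,X), (15,Y), (17,Y), (19,Y), (21,Y), (24,Y), (26,Y), (27,Y), (28,X), (29,X)
ranks: 6->1, 8->2, 13->3, 15->4.5, 15->4.5, 17->6, 19->7, 21->8, 24->9, 26->10, 27->11, 28->12, 29->13
Step 2: Rank sum for X: R1 = 1 + 3 + 4.5 + 12 + 13 = 33.5.
Step 3: U_X = R1 - n1(n1+1)/2 = 33.5 - 5*6/2 = 33.5 - 15 = 18.5.
       U_Y = n1*n2 - U_X = 40 - 18.5 = 21.5.
Step 4: Ties are present, so use the tie-corrected normal approximation (with continuity correction) for the p-value.
Step 5: p-value = 0.883458; compare to alpha = 0.1. fail to reject H0.

U_X = 18.5, p = 0.883458, fail to reject H0 at alpha = 0.1.


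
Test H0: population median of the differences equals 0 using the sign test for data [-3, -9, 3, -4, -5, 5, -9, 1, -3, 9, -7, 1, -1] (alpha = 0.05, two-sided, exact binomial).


Step 1: Discard zero differences. Original n = 13; n_eff = number of nonzero differences = 13.
Nonzero differences (with sign): -3, -9, +3, -4, -5, +5, -9, +1, -3, +9, -7, +1, -1
Step 2: Count signs: positive = 5, negative = 8.
Step 3: Under H0: P(positive) = 0.5, so the number of positives S ~ Bin(13, 0.5).
Step 4: Two-sided exact p-value = sum of Bin(13,0.5) probabilities at or below the observed probability = 0.581055.
Step 5: alpha = 0.05. fail to reject H0.

n_eff = 13, pos = 5, neg = 8, p = 0.581055, fail to reject H0.


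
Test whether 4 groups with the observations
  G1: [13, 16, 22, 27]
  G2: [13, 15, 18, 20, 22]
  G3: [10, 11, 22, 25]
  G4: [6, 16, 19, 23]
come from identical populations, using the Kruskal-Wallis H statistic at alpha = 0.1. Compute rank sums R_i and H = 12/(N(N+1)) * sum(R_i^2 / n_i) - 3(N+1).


Step 1: Combine all N = 17 observations and assign midranks.
sorted (value, group, rank): (6,G4,1), (10,G3,2), (11,G3,3), (13,G1,4.5), (13,G2,4.5), (15,G2,6), (16,G1,7.5), (16,G4,7.5), (18,G2,9), (19,G4,10), (20,G2,11), (22,G1,13), (22,G2,13), (22,G3,13), (23,G4,15), (25,G3,16), (27,G1,17)
Step 2: Sum ranks within each group.
R_1 = 42 (n_1 = 4)
R_2 = 43.5 (n_2 = 5)
R_3 = 34 (n_3 = 4)
R_4 = 33.5 (n_4 = 4)
Step 3: H = 12/(N(N+1)) * sum(R_i^2/n_i) - 3(N+1)
     = 12/(17*18) * (42^2/4 + 43.5^2/5 + 34^2/4 + 33.5^2/4) - 3*18
     = 0.039216 * 1389.01 - 54
     = 0.471078.
Step 4: Ties present; correction factor C = 1 - 36/(17^3 - 17) = 0.992647. Corrected H = 0.471078 / 0.992647 = 0.474568.
Step 5: Under H0, H ~ chi^2(3); p-value = 0.924442.
Step 6: alpha = 0.1. fail to reject H0.

H = 0.4746, df = 3, p = 0.924442, fail to reject H0.


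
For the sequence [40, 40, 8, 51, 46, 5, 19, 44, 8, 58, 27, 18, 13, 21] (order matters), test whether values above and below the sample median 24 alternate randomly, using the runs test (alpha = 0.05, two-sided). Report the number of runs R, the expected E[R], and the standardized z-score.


Step 1: Compute median = 24; label A = above, B = below.
Labels in order: AABAABBABAABBB  (n_A = 7, n_B = 7)
Step 2: Count runs R = 8.
Step 3: Under H0 (random ordering), E[R] = 2*n_A*n_B/(n_A+n_B) + 1 = 2*7*7/14 + 1 = 8.0000.
        Var[R] = 2*n_A*n_B*(2*n_A*n_B - n_A - n_B) / ((n_A+n_B)^2 * (n_A+n_B-1)) = 8232/2548 = 3.2308.
        SD[R] = 1.7974.
Step 4: R = E[R], so z = 0 with no continuity correction.
Step 5: Two-sided p-value via normal approximation = 2*(1 - Phi(|z|)) = 1.000000.
Step 6: alpha = 0.05. fail to reject H0.

R = 8, z = 0.0000, p = 1.000000, fail to reject H0.


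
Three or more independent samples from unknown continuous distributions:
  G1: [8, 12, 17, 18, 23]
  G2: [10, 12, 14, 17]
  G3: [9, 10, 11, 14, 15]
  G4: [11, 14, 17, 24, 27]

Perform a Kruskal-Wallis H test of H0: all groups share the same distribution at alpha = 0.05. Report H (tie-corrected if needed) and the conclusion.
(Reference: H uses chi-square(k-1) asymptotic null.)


Step 1: Combine all N = 19 observations and assign midranks.
sorted (value, group, rank): (8,G1,1), (9,G3,2), (10,G2,3.5), (10,G3,3.5), (11,G3,5.5), (11,G4,5.5), (12,G1,7.5), (12,G2,7.5), (14,G2,10), (14,G3,10), (14,G4,10), (15,G3,12), (17,G1,14), (17,G2,14), (17,G4,14), (18,G1,16), (23,G1,17), (24,G4,18), (27,G4,19)
Step 2: Sum ranks within each group.
R_1 = 55.5 (n_1 = 5)
R_2 = 35 (n_2 = 4)
R_3 = 33 (n_3 = 5)
R_4 = 66.5 (n_4 = 5)
Step 3: H = 12/(N(N+1)) * sum(R_i^2/n_i) - 3(N+1)
     = 12/(19*20) * (55.5^2/5 + 35^2/4 + 33^2/5 + 66.5^2/5) - 3*20
     = 0.031579 * 2024.55 - 60
     = 3.933158.
Step 4: Ties present; correction factor C = 1 - 66/(19^3 - 19) = 0.990351. Corrected H = 3.933158 / 0.990351 = 3.971479.
Step 5: Under H0, H ~ chi^2(3); p-value = 0.264560.
Step 6: alpha = 0.05. fail to reject H0.

H = 3.9715, df = 3, p = 0.264560, fail to reject H0.


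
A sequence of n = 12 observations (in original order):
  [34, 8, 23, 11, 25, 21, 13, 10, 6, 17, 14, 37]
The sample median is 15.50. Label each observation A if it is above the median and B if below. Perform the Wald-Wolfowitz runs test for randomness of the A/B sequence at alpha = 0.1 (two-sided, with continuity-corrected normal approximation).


Step 1: Compute median = 15.50; label A = above, B = below.
Labels in order: ABABAABBBABA  (n_A = 6, n_B = 6)
Step 2: Count runs R = 9.
Step 3: Under H0 (random ordering), E[R] = 2*n_A*n_B/(n_A+n_B) + 1 = 2*6*6/12 + 1 = 7.0000.
        Var[R] = 2*n_A*n_B*(2*n_A*n_B - n_A - n_B) / ((n_A+n_B)^2 * (n_A+n_B-1)) = 4320/1584 = 2.7273.
        SD[R] = 1.6514.
Step 4: Continuity-corrected z = (R - 0.5 - E[R]) / SD[R] = (9 - 0.5 - 7.0000) / 1.6514 = 0.9083.
Step 5: Two-sided p-value via normal approximation = 2*(1 - Phi(|z|)) = 0.363722.
Step 6: alpha = 0.1. fail to reject H0.

R = 9, z = 0.9083, p = 0.363722, fail to reject H0.


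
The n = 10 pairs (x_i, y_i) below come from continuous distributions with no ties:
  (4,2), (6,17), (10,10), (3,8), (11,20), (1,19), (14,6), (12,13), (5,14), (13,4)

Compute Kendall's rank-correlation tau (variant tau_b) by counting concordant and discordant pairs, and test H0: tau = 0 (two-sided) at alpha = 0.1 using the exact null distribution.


Step 1: Enumerate the 45 unordered pairs (i,j) with i<j and classify each by sign(x_j-x_i) * sign(y_j-y_i).
  (1,2):dx=+2,dy=+15->C; (1,3):dx=+6,dy=+8->C; (1,4):dx=-1,dy=+6->D; (1,5):dx=+7,dy=+18->C
  (1,6):dx=-3,dy=+17->D; (1,7):dx=+10,dy=+4->C; (1,8):dx=+8,dy=+11->C; (1,9):dx=+1,dy=+12->C
  (1,10):dx=+9,dy=+2->C; (2,3):dx=+4,dy=-7->D; (2,4):dx=-3,dy=-9->C; (2,5):dx=+5,dy=+3->C
  (2,6):dx=-5,dy=+2->D; (2,7):dx=+8,dy=-11->D; (2,8):dx=+6,dy=-4->D; (2,9):dx=-1,dy=-3->C
  (2,10):dx=+7,dy=-13->D; (3,4):dx=-7,dy=-2->C; (3,5):dx=+1,dy=+10->C; (3,6):dx=-9,dy=+9->D
  (3,7):dx=+4,dy=-4->D; (3,8):dx=+2,dy=+3->C; (3,9):dx=-5,dy=+4->D; (3,10):dx=+3,dy=-6->D
  (4,5):dx=+8,dy=+12->C; (4,6):dx=-2,dy=+11->D; (4,7):dx=+11,dy=-2->D; (4,8):dx=+9,dy=+5->C
  (4,9):dx=+2,dy=+6->C; (4,10):dx=+10,dy=-4->D; (5,6):dx=-10,dy=-1->C; (5,7):dx=+3,dy=-14->D
  (5,8):dx=+1,dy=-7->D; (5,9):dx=-6,dy=-6->C; (5,10):dx=+2,dy=-16->D; (6,7):dx=+13,dy=-13->D
  (6,8):dx=+11,dy=-6->D; (6,9):dx=+4,dy=-5->D; (6,10):dx=+12,dy=-15->D; (7,8):dx=-2,dy=+7->D
  (7,9):dx=-9,dy=+8->D; (7,10):dx=-1,dy=-2->C; (8,9):dx=-7,dy=+1->D; (8,10):dx=+1,dy=-9->D
  (9,10):dx=+8,dy=-10->D
Step 2: C = 19, D = 26, total pairs = 45.
Step 3: tau = (C - D)/(n(n-1)/2) = (19 - 26)/45 = -0.155556.
Step 4: Exact two-sided p-value (enumerate n! = 3628800 permutations of y under H0): p = 0.600654.
Step 5: alpha = 0.1. fail to reject H0.

tau_b = -0.1556 (C=19, D=26), p = 0.600654, fail to reject H0.


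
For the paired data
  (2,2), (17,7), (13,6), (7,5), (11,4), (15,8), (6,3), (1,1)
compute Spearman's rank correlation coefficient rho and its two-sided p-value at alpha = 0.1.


Step 1: Rank x and y separately (midranks; no ties here).
rank(x): 2->2, 17->8, 13->6, 7->4, 11->5, 15->7, 6->3, 1->1
rank(y): 2->2, 7->7, 6->6, 5->5, 4->4, 8->8, 3->3, 1->1
Step 2: d_i = R_x(i) - R_y(i); compute d_i^2.
  (2-2)^2=0, (8-7)^2=1, (6-6)^2=0, (4-5)^2=1, (5-4)^2=1, (7-8)^2=1, (3-3)^2=0, (1-1)^2=0
sum(d^2) = 4.
Step 3: rho = 1 - 6*4 / (8*(8^2 - 1)) = 1 - 24/504 = 0.952381.
Step 4: Under H0, t = rho * sqrt((n-2)/(1-rho^2)) = 7.6509 ~ t(6).
Step 5: Two-sided p-value from the t-distribution with 6 df = 0.000260.
Step 6: alpha = 0.1. reject H0.

rho = 0.9524, p = 0.000260, reject H0 at alpha = 0.1.


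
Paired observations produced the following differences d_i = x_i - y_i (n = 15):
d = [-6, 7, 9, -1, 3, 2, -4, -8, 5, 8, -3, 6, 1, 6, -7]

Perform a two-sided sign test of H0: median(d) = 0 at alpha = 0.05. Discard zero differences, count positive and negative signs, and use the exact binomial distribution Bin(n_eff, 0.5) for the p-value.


Step 1: Discard zero differences. Original n = 15; n_eff = number of nonzero differences = 15.
Nonzero differences (with sign): -6, +7, +9, -1, +3, +2, -4, -8, +5, +8, -3, +6, +1, +6, -7
Step 2: Count signs: positive = 9, negative = 6.
Step 3: Under H0: P(positive) = 0.5, so the number of positives S ~ Bin(15, 0.5).
Step 4: Two-sided exact p-value = sum of Bin(15,0.5) probabilities at or below the observed probability = 0.607239.
Step 5: alpha = 0.05. fail to reject H0.

n_eff = 15, pos = 9, neg = 6, p = 0.607239, fail to reject H0.


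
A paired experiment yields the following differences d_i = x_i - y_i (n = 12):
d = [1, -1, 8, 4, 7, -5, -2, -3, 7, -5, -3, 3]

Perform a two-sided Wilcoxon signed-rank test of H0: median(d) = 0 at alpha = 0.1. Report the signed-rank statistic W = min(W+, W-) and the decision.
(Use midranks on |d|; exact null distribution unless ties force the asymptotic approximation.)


Step 1: Drop any zero differences (none here) and take |d_i|.
|d| = [1, 1, 8, 4, 7, 5, 2, 3, 7, 5, 3, 3]
Step 2: Midrank |d_i| (ties get averaged ranks).
ranks: |1|->1.5, |1|->1.5, |8|->12, |4|->7, |7|->10.5, |5|->8.5, |2|->3, |3|->5, |7|->10.5, |5|->8.5, |3|->5, |3|->5
Step 3: Attach original signs; sum ranks with positive sign and with negative sign.
W+ = 1.5 + 12 + 7 + 10.5 + 10.5 + 5 = 46.5
W- = 1.5 + 8.5 + 3 + 5 + 8.5 + 5 = 31.5
(Check: W+ + W- = 78 should equal n(n+1)/2 = 78.)
Step 4: Test statistic W = min(W+, W-) = 31.5.
Step 5: Ties in |d|, so use the tie-corrected normal approximation.
        E[W] = n(n+1)/4 = 12*13/4 = 39.
        Tie groups: |d|=1 (t=2), |d|=3 (t=3), |d|=5 (t=2), |d|=7 (t=2); sum(t^3 - t) = 42.
        Var[W] = n(n+1)(2n+1)/24 - sum(t^3-t)/48 = 3900/24 - 42/48 = 161.625.
        z = (W - E[W]) / sqrt(Var[W]) = (31.5 - 39) / 12.7132 = -0.5899.
        Two-sided p = 2*Phi(z) = 0.555232.
Step 6: alpha = 0.1. fail to reject H0.

W+ = 46.5, W- = 31.5, W = min = 31.5, p = 0.555232, fail to reject H0.


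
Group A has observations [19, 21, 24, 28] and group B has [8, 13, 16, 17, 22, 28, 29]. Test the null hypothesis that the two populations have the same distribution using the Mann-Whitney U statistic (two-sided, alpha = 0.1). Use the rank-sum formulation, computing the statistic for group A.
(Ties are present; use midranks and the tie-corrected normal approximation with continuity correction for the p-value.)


Step 1: Combine and sort all 11 observations; assign midranks.
sorted (value, group): (8,Y), (13,Y), (16,Y), (17,Y), (19,X), (21,X), (22,Y), (24,X), (28,X), (28,Y), (29,Y)
ranks: 8->1, 13->2, 16->3, 17->4, 19->5, 21->6, 22->7, 24->8, 28->9.5, 28->9.5, 29->11
Step 2: Rank sum for X: R1 = 5 + 6 + 8 + 9.5 = 28.5.
Step 3: U_X = R1 - n1(n1+1)/2 = 28.5 - 4*5/2 = 28.5 - 10 = 18.5.
       U_Y = n1*n2 - U_X = 28 - 18.5 = 9.5.
Step 4: Ties are present, so use the tie-corrected normal approximation (with continuity correction) for the p-value.
Step 5: p-value = 0.448659; compare to alpha = 0.1. fail to reject H0.

U_X = 18.5, p = 0.448659, fail to reject H0 at alpha = 0.1.


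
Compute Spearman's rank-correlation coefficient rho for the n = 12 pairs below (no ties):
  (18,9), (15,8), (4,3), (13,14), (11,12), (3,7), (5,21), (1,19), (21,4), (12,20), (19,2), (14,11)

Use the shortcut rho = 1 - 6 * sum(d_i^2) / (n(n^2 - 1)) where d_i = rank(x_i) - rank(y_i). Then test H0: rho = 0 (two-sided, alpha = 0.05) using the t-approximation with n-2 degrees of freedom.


Step 1: Rank x and y separately (midranks; no ties here).
rank(x): 18->10, 15->9, 4->3, 13->7, 11->5, 3->2, 5->4, 1->1, 21->12, 12->6, 19->11, 14->8
rank(y): 9->6, 8->5, 3->2, 14->9, 12->8, 7->4, 21->12, 19->10, 4->3, 20->11, 2->1, 11->7
Step 2: d_i = R_x(i) - R_y(i); compute d_i^2.
  (10-6)^2=16, (9-5)^2=16, (3-2)^2=1, (7-9)^2=4, (5-8)^2=9, (2-4)^2=4, (4-12)^2=64, (1-10)^2=81, (12-3)^2=81, (6-11)^2=25, (11-1)^2=100, (8-7)^2=1
sum(d^2) = 402.
Step 3: rho = 1 - 6*402 / (12*(12^2 - 1)) = 1 - 2412/1716 = -0.405594.
Step 4: Under H0, t = rho * sqrt((n-2)/(1-rho^2)) = -1.4032 ~ t(10).
Step 5: Two-sided p-value from the t-distribution with 10 df = 0.190836.
Step 6: alpha = 0.05. fail to reject H0.

rho = -0.4056, p = 0.190836, fail to reject H0 at alpha = 0.05.


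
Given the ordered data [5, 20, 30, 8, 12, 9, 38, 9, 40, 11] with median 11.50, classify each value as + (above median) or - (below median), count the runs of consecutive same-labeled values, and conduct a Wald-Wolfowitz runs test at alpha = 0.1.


Step 1: Compute median = 11.50; label A = above, B = below.
Labels in order: BAABABABAB  (n_A = 5, n_B = 5)
Step 2: Count runs R = 9.
Step 3: Under H0 (random ordering), E[R] = 2*n_A*n_B/(n_A+n_B) + 1 = 2*5*5/10 + 1 = 6.0000.
        Var[R] = 2*n_A*n_B*(2*n_A*n_B - n_A - n_B) / ((n_A+n_B)^2 * (n_A+n_B-1)) = 2000/900 = 2.2222.
        SD[R] = 1.4907.
Step 4: Continuity-corrected z = (R - 0.5 - E[R]) / SD[R] = (9 - 0.5 - 6.0000) / 1.4907 = 1.6771.
Step 5: Two-sided p-value via normal approximation = 2*(1 - Phi(|z|)) = 0.093533.
Step 6: alpha = 0.1. reject H0.

R = 9, z = 1.6771, p = 0.093533, reject H0.


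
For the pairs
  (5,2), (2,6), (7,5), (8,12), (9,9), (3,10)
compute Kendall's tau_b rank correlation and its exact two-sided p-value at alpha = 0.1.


Step 1: Enumerate the 15 unordered pairs (i,j) with i<j and classify each by sign(x_j-x_i) * sign(y_j-y_i).
  (1,2):dx=-3,dy=+4->D; (1,3):dx=+2,dy=+3->C; (1,4):dx=+3,dy=+10->C; (1,5):dx=+4,dy=+7->C
  (1,6):dx=-2,dy=+8->D; (2,3):dx=+5,dy=-1->D; (2,4):dx=+6,dy=+6->C; (2,5):dx=+7,dy=+3->C
  (2,6):dx=+1,dy=+4->C; (3,4):dx=+1,dy=+7->C; (3,5):dx=+2,dy=+4->C; (3,6):dx=-4,dy=+5->D
  (4,5):dx=+1,dy=-3->D; (4,6):dx=-5,dy=-2->C; (5,6):dx=-6,dy=+1->D
Step 2: C = 9, D = 6, total pairs = 15.
Step 3: tau = (C - D)/(n(n-1)/2) = (9 - 6)/15 = 0.200000.
Step 4: Exact two-sided p-value (enumerate n! = 720 permutations of y under H0): p = 0.719444.
Step 5: alpha = 0.1. fail to reject H0.

tau_b = 0.2000 (C=9, D=6), p = 0.719444, fail to reject H0.
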